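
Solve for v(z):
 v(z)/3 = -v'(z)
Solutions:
 v(z) = C1*exp(-z/3)


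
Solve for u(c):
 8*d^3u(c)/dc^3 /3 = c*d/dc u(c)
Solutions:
 u(c) = C1 + Integral(C2*airyai(3^(1/3)*c/2) + C3*airybi(3^(1/3)*c/2), c)


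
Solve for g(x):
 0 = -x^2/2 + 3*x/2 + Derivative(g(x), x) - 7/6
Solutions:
 g(x) = C1 + x^3/6 - 3*x^2/4 + 7*x/6


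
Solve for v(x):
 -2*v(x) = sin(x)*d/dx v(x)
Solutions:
 v(x) = C1*(cos(x) + 1)/(cos(x) - 1)


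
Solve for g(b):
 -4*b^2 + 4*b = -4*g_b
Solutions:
 g(b) = C1 + b^3/3 - b^2/2


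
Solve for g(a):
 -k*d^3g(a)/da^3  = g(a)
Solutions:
 g(a) = C1*exp(a*(-1/k)^(1/3)) + C2*exp(a*(-1/k)^(1/3)*(-1 + sqrt(3)*I)/2) + C3*exp(-a*(-1/k)^(1/3)*(1 + sqrt(3)*I)/2)


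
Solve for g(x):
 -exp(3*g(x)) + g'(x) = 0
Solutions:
 g(x) = log(-1/(C1 + 3*x))/3
 g(x) = log((-1/(C1 + x))^(1/3)*(-3^(2/3) - 3*3^(1/6)*I)/6)
 g(x) = log((-1/(C1 + x))^(1/3)*(-3^(2/3) + 3*3^(1/6)*I)/6)


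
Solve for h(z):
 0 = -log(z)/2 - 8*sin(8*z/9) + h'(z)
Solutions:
 h(z) = C1 + z*log(z)/2 - z/2 - 9*cos(8*z/9)


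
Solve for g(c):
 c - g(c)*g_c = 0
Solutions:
 g(c) = -sqrt(C1 + c^2)
 g(c) = sqrt(C1 + c^2)


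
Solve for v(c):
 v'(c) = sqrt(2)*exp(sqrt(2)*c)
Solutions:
 v(c) = C1 + exp(sqrt(2)*c)


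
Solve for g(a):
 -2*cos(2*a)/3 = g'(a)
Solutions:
 g(a) = C1 - sin(2*a)/3


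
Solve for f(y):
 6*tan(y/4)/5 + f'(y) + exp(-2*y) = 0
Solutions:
 f(y) = C1 - 12*log(tan(y/4)^2 + 1)/5 + exp(-2*y)/2


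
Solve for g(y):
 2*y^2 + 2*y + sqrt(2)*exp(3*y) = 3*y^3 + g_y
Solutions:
 g(y) = C1 - 3*y^4/4 + 2*y^3/3 + y^2 + sqrt(2)*exp(3*y)/3


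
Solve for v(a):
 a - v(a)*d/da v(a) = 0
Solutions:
 v(a) = -sqrt(C1 + a^2)
 v(a) = sqrt(C1 + a^2)


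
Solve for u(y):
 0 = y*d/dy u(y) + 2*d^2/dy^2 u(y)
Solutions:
 u(y) = C1 + C2*erf(y/2)


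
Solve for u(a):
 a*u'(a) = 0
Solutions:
 u(a) = C1


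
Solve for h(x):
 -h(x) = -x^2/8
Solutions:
 h(x) = x^2/8


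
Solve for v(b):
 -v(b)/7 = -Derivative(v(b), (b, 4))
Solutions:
 v(b) = C1*exp(-7^(3/4)*b/7) + C2*exp(7^(3/4)*b/7) + C3*sin(7^(3/4)*b/7) + C4*cos(7^(3/4)*b/7)


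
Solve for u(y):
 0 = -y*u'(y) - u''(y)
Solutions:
 u(y) = C1 + C2*erf(sqrt(2)*y/2)


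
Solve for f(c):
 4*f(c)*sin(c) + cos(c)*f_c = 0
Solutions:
 f(c) = C1*cos(c)^4


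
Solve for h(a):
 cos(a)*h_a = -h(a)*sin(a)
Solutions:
 h(a) = C1*cos(a)


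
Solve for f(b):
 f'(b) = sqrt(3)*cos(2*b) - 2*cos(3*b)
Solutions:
 f(b) = C1 + sqrt(3)*sin(2*b)/2 - 2*sin(3*b)/3


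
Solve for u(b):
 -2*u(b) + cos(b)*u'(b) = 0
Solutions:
 u(b) = C1*(sin(b) + 1)/(sin(b) - 1)


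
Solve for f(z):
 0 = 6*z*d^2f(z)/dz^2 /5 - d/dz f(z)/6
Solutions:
 f(z) = C1 + C2*z^(41/36)


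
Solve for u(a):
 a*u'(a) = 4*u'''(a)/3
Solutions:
 u(a) = C1 + Integral(C2*airyai(6^(1/3)*a/2) + C3*airybi(6^(1/3)*a/2), a)


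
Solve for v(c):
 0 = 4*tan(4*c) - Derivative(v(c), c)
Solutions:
 v(c) = C1 - log(cos(4*c))


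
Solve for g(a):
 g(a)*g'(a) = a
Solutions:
 g(a) = -sqrt(C1 + a^2)
 g(a) = sqrt(C1 + a^2)


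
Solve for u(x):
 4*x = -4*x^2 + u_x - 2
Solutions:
 u(x) = C1 + 4*x^3/3 + 2*x^2 + 2*x


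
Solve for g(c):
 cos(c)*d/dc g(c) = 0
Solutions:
 g(c) = C1


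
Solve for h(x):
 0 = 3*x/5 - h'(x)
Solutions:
 h(x) = C1 + 3*x^2/10


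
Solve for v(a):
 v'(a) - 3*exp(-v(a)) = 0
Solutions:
 v(a) = log(C1 + 3*a)


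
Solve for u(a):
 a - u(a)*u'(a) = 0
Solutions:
 u(a) = -sqrt(C1 + a^2)
 u(a) = sqrt(C1 + a^2)


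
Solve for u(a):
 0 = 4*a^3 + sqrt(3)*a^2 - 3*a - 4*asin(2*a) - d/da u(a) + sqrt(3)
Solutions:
 u(a) = C1 + a^4 + sqrt(3)*a^3/3 - 3*a^2/2 - 4*a*asin(2*a) + sqrt(3)*a - 2*sqrt(1 - 4*a^2)


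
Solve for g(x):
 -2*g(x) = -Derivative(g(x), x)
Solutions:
 g(x) = C1*exp(2*x)


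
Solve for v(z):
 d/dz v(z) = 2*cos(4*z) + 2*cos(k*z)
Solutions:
 v(z) = C1 + sin(4*z)/2 + 2*sin(k*z)/k


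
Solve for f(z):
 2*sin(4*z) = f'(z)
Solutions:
 f(z) = C1 - cos(4*z)/2


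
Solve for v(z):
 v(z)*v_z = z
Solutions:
 v(z) = -sqrt(C1 + z^2)
 v(z) = sqrt(C1 + z^2)


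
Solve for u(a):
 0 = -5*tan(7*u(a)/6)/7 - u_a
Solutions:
 u(a) = -6*asin(C1*exp(-5*a/6))/7 + 6*pi/7
 u(a) = 6*asin(C1*exp(-5*a/6))/7


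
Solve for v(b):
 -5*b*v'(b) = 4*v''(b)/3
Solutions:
 v(b) = C1 + C2*erf(sqrt(30)*b/4)


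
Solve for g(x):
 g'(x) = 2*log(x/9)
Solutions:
 g(x) = C1 + 2*x*log(x) - x*log(81) - 2*x


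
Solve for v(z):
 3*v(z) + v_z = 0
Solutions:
 v(z) = C1*exp(-3*z)


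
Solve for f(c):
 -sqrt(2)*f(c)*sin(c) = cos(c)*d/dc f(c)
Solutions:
 f(c) = C1*cos(c)^(sqrt(2))


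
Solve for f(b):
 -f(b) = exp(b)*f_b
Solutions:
 f(b) = C1*exp(exp(-b))


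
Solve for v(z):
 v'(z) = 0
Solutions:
 v(z) = C1


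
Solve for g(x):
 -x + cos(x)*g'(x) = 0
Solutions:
 g(x) = C1 + Integral(x/cos(x), x)


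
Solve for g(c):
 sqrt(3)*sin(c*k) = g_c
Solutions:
 g(c) = C1 - sqrt(3)*cos(c*k)/k


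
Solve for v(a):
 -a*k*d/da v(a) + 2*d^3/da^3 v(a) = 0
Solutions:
 v(a) = C1 + Integral(C2*airyai(2^(2/3)*a*k^(1/3)/2) + C3*airybi(2^(2/3)*a*k^(1/3)/2), a)


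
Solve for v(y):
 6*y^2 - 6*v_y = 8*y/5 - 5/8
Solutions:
 v(y) = C1 + y^3/3 - 2*y^2/15 + 5*y/48


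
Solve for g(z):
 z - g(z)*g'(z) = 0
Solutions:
 g(z) = -sqrt(C1 + z^2)
 g(z) = sqrt(C1 + z^2)


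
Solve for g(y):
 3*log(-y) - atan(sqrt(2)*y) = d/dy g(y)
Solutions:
 g(y) = C1 + 3*y*log(-y) - y*atan(sqrt(2)*y) - 3*y + sqrt(2)*log(2*y^2 + 1)/4


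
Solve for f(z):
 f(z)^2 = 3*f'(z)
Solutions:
 f(z) = -3/(C1 + z)


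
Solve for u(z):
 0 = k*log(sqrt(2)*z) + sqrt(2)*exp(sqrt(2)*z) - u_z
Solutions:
 u(z) = C1 + k*z*log(z) + k*z*(-1 + log(2)/2) + exp(sqrt(2)*z)


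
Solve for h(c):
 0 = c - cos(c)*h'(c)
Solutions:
 h(c) = C1 + Integral(c/cos(c), c)


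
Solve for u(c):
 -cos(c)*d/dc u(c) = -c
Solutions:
 u(c) = C1 + Integral(c/cos(c), c)


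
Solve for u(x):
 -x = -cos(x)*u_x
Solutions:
 u(x) = C1 + Integral(x/cos(x), x)


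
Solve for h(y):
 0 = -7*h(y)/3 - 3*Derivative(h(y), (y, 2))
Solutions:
 h(y) = C1*sin(sqrt(7)*y/3) + C2*cos(sqrt(7)*y/3)


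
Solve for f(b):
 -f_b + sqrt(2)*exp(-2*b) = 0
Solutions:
 f(b) = C1 - sqrt(2)*exp(-2*b)/2


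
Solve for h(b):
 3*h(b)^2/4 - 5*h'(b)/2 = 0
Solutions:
 h(b) = -10/(C1 + 3*b)


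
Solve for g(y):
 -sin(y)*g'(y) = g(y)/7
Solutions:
 g(y) = C1*(cos(y) + 1)^(1/14)/(cos(y) - 1)^(1/14)


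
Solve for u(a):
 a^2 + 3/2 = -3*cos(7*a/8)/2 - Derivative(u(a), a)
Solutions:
 u(a) = C1 - a^3/3 - 3*a/2 - 12*sin(7*a/8)/7


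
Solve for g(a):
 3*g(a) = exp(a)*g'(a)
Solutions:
 g(a) = C1*exp(-3*exp(-a))


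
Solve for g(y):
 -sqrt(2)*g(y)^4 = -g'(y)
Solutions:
 g(y) = (-1/(C1 + 3*sqrt(2)*y))^(1/3)
 g(y) = (-1/(C1 + sqrt(2)*y))^(1/3)*(-3^(2/3) - 3*3^(1/6)*I)/6
 g(y) = (-1/(C1 + sqrt(2)*y))^(1/3)*(-3^(2/3) + 3*3^(1/6)*I)/6


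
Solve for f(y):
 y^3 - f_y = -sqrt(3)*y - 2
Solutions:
 f(y) = C1 + y^4/4 + sqrt(3)*y^2/2 + 2*y


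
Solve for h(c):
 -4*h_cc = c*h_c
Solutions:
 h(c) = C1 + C2*erf(sqrt(2)*c/4)


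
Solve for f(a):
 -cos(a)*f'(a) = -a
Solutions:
 f(a) = C1 + Integral(a/cos(a), a)


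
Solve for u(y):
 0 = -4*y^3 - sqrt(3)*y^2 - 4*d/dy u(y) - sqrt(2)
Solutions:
 u(y) = C1 - y^4/4 - sqrt(3)*y^3/12 - sqrt(2)*y/4


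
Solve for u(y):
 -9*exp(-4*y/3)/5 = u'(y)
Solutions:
 u(y) = C1 + 27*exp(-4*y/3)/20


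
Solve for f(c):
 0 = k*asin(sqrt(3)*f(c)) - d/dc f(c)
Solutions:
 Integral(1/asin(sqrt(3)*_y), (_y, f(c))) = C1 + c*k


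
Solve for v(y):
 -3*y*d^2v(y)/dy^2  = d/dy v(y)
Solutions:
 v(y) = C1 + C2*y^(2/3)


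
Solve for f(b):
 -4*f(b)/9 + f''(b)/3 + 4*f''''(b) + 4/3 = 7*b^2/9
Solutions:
 f(b) = C1*exp(-sqrt(6)*b*sqrt(-1 + sqrt(65))/12) + C2*exp(sqrt(6)*b*sqrt(-1 + sqrt(65))/12) + C3*sin(sqrt(6)*b*sqrt(1 + sqrt(65))/12) + C4*cos(sqrt(6)*b*sqrt(1 + sqrt(65))/12) - 7*b^2/4 + 3/8


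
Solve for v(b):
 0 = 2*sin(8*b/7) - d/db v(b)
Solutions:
 v(b) = C1 - 7*cos(8*b/7)/4


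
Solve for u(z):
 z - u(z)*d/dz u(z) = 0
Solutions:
 u(z) = -sqrt(C1 + z^2)
 u(z) = sqrt(C1 + z^2)


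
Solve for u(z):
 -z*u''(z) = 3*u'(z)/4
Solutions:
 u(z) = C1 + C2*z^(1/4)


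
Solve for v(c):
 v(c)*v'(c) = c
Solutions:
 v(c) = -sqrt(C1 + c^2)
 v(c) = sqrt(C1 + c^2)


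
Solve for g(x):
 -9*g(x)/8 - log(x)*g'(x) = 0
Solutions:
 g(x) = C1*exp(-9*li(x)/8)


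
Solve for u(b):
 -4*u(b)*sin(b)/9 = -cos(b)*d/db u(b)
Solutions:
 u(b) = C1/cos(b)^(4/9)


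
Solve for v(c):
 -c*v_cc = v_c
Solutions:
 v(c) = C1 + C2*log(c)


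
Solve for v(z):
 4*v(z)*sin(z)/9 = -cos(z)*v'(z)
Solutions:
 v(z) = C1*cos(z)^(4/9)


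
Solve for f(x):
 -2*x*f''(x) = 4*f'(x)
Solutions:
 f(x) = C1 + C2/x


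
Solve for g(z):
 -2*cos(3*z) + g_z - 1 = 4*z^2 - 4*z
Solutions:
 g(z) = C1 + 4*z^3/3 - 2*z^2 + z + 2*sin(3*z)/3


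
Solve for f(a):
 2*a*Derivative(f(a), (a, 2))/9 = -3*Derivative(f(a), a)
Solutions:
 f(a) = C1 + C2/a^(25/2)


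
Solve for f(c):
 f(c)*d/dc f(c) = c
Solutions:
 f(c) = -sqrt(C1 + c^2)
 f(c) = sqrt(C1 + c^2)


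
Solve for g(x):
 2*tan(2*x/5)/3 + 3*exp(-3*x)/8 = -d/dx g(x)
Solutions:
 g(x) = C1 - 5*log(tan(2*x/5)^2 + 1)/6 + exp(-3*x)/8


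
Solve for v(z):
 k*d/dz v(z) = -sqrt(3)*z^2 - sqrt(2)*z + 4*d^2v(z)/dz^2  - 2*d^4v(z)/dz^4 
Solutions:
 v(z) = C1 + C2*exp(z*(6^(1/3)*(9*k + 2*sqrt(3)*sqrt(27*k^2/4 - 32))^(1/3)/12 - 2^(1/3)*3^(5/6)*I*(9*k + 2*sqrt(3)*sqrt(27*k^2/4 - 32))^(1/3)/12 - 8/((-6^(1/3) + 2^(1/3)*3^(5/6)*I)*(9*k + 2*sqrt(3)*sqrt(27*k^2/4 - 32))^(1/3)))) + C3*exp(z*(6^(1/3)*(9*k + 2*sqrt(3)*sqrt(27*k^2/4 - 32))^(1/3)/12 + 2^(1/3)*3^(5/6)*I*(9*k + 2*sqrt(3)*sqrt(27*k^2/4 - 32))^(1/3)/12 + 8/((6^(1/3) + 2^(1/3)*3^(5/6)*I)*(9*k + 2*sqrt(3)*sqrt(27*k^2/4 - 32))^(1/3)))) + C4*exp(-6^(1/3)*z*((9*k + 2*sqrt(3)*sqrt(27*k^2/4 - 32))^(1/3) + 4*6^(1/3)/(9*k + 2*sqrt(3)*sqrt(27*k^2/4 - 32))^(1/3))/6) - sqrt(3)*z^3/(3*k) - sqrt(2)*z^2/(2*k) - 4*sqrt(3)*z^2/k^2 - 4*sqrt(2)*z/k^2 - 32*sqrt(3)*z/k^3


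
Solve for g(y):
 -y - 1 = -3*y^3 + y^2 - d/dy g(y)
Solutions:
 g(y) = C1 - 3*y^4/4 + y^3/3 + y^2/2 + y


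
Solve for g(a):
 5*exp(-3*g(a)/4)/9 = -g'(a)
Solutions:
 g(a) = 4*log(C1 - 5*a/12)/3
 g(a) = 4*log((-18^(1/3) - 3*2^(1/3)*3^(1/6)*I)*(C1 - 5*a)^(1/3)/12)
 g(a) = 4*log((-18^(1/3) + 3*2^(1/3)*3^(1/6)*I)*(C1 - 5*a)^(1/3)/12)


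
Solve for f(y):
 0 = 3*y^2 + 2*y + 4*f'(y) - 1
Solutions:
 f(y) = C1 - y^3/4 - y^2/4 + y/4


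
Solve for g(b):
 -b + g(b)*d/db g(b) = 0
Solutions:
 g(b) = -sqrt(C1 + b^2)
 g(b) = sqrt(C1 + b^2)


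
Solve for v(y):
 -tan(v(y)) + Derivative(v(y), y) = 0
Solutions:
 v(y) = pi - asin(C1*exp(y))
 v(y) = asin(C1*exp(y))


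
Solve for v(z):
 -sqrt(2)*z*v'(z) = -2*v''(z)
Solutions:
 v(z) = C1 + C2*erfi(2^(1/4)*z/2)


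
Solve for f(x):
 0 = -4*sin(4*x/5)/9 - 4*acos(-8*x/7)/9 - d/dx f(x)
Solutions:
 f(x) = C1 - 4*x*acos(-8*x/7)/9 - sqrt(49 - 64*x^2)/18 + 5*cos(4*x/5)/9


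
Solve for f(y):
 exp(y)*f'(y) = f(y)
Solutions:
 f(y) = C1*exp(-exp(-y))


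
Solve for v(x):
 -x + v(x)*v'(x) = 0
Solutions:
 v(x) = -sqrt(C1 + x^2)
 v(x) = sqrt(C1 + x^2)


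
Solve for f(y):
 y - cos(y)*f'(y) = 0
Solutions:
 f(y) = C1 + Integral(y/cos(y), y)


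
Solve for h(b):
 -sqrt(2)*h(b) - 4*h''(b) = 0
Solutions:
 h(b) = C1*sin(2^(1/4)*b/2) + C2*cos(2^(1/4)*b/2)


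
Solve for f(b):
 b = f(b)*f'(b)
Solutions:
 f(b) = -sqrt(C1 + b^2)
 f(b) = sqrt(C1 + b^2)


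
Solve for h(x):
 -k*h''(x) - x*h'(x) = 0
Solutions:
 h(x) = C1 + C2*sqrt(k)*erf(sqrt(2)*x*sqrt(1/k)/2)


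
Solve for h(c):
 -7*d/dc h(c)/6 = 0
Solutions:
 h(c) = C1


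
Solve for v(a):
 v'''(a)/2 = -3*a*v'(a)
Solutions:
 v(a) = C1 + Integral(C2*airyai(-6^(1/3)*a) + C3*airybi(-6^(1/3)*a), a)


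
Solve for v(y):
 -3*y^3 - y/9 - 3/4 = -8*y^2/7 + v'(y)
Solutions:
 v(y) = C1 - 3*y^4/4 + 8*y^3/21 - y^2/18 - 3*y/4


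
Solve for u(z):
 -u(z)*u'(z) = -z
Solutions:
 u(z) = -sqrt(C1 + z^2)
 u(z) = sqrt(C1 + z^2)


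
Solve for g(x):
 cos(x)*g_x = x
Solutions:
 g(x) = C1 + Integral(x/cos(x), x)


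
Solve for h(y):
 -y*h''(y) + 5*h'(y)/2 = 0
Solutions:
 h(y) = C1 + C2*y^(7/2)


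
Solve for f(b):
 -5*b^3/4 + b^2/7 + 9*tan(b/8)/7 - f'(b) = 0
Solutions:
 f(b) = C1 - 5*b^4/16 + b^3/21 - 72*log(cos(b/8))/7


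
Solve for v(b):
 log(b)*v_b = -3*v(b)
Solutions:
 v(b) = C1*exp(-3*li(b))


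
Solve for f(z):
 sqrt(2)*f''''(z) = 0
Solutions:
 f(z) = C1 + C2*z + C3*z^2 + C4*z^3


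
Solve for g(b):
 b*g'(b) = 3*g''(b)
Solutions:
 g(b) = C1 + C2*erfi(sqrt(6)*b/6)


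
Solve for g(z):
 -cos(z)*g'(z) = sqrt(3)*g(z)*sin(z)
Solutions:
 g(z) = C1*cos(z)^(sqrt(3))


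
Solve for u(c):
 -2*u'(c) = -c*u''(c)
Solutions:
 u(c) = C1 + C2*c^3


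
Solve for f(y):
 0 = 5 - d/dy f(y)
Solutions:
 f(y) = C1 + 5*y


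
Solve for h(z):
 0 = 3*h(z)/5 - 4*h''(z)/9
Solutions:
 h(z) = C1*exp(-3*sqrt(15)*z/10) + C2*exp(3*sqrt(15)*z/10)


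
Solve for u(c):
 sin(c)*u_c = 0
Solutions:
 u(c) = C1


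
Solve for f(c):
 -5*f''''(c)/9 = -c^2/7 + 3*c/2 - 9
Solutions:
 f(c) = C1 + C2*c + C3*c^2 + C4*c^3 + c^6/1400 - 9*c^5/400 + 27*c^4/40


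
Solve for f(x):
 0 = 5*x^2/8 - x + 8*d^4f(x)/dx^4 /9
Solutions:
 f(x) = C1 + C2*x + C3*x^2 + C4*x^3 - x^6/512 + 3*x^5/320


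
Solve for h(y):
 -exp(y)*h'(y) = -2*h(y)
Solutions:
 h(y) = C1*exp(-2*exp(-y))


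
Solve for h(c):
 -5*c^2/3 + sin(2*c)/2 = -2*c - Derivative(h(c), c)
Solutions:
 h(c) = C1 + 5*c^3/9 - c^2 + cos(2*c)/4


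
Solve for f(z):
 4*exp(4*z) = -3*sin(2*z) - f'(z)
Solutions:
 f(z) = C1 - exp(4*z) + 3*cos(2*z)/2


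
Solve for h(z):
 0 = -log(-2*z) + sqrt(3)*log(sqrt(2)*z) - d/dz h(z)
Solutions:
 h(z) = C1 + z*(-1 + sqrt(3))*log(z) + z*(-sqrt(3) - log(2) + sqrt(3)*log(2)/2 + 1 - I*pi)


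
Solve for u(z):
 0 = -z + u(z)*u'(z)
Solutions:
 u(z) = -sqrt(C1 + z^2)
 u(z) = sqrt(C1 + z^2)


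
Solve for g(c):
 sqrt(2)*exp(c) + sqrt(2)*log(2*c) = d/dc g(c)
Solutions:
 g(c) = C1 + sqrt(2)*c*log(c) + sqrt(2)*c*(-1 + log(2)) + sqrt(2)*exp(c)


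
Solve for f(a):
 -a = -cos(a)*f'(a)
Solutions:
 f(a) = C1 + Integral(a/cos(a), a)


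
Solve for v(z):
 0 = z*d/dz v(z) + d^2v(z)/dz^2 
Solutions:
 v(z) = C1 + C2*erf(sqrt(2)*z/2)


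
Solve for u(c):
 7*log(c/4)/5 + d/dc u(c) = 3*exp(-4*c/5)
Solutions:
 u(c) = C1 - 7*c*log(c)/5 + 7*c*(1 + 2*log(2))/5 - 15*exp(-4*c/5)/4


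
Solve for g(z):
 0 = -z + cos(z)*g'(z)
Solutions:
 g(z) = C1 + Integral(z/cos(z), z)


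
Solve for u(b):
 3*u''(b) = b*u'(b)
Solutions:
 u(b) = C1 + C2*erfi(sqrt(6)*b/6)


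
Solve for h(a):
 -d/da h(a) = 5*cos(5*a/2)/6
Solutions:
 h(a) = C1 - sin(5*a/2)/3


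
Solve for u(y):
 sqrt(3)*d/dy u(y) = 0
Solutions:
 u(y) = C1


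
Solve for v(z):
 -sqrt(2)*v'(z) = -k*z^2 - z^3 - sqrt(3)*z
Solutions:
 v(z) = C1 + sqrt(2)*k*z^3/6 + sqrt(2)*z^4/8 + sqrt(6)*z^2/4


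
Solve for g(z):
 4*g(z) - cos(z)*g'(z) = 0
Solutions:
 g(z) = C1*(sin(z)^2 + 2*sin(z) + 1)/(sin(z)^2 - 2*sin(z) + 1)


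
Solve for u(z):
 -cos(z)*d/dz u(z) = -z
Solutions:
 u(z) = C1 + Integral(z/cos(z), z)


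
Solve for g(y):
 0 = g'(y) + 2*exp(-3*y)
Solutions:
 g(y) = C1 + 2*exp(-3*y)/3


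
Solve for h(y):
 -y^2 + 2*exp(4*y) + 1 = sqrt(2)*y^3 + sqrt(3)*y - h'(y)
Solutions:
 h(y) = C1 + sqrt(2)*y^4/4 + y^3/3 + sqrt(3)*y^2/2 - y - exp(4*y)/2


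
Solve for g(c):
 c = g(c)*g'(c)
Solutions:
 g(c) = -sqrt(C1 + c^2)
 g(c) = sqrt(C1 + c^2)


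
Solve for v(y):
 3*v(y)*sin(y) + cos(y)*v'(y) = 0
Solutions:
 v(y) = C1*cos(y)^3


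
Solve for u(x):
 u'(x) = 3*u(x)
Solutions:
 u(x) = C1*exp(3*x)


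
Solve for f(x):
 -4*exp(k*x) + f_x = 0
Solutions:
 f(x) = C1 + 4*exp(k*x)/k


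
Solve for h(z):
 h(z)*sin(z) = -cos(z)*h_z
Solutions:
 h(z) = C1*cos(z)


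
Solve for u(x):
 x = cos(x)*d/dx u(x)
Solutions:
 u(x) = C1 + Integral(x/cos(x), x)


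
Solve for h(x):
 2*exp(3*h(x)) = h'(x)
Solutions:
 h(x) = log(-1/(C1 + 6*x))/3
 h(x) = log((-1/(C1 + 2*x))^(1/3)*(-3^(2/3) - 3*3^(1/6)*I)/6)
 h(x) = log((-1/(C1 + 2*x))^(1/3)*(-3^(2/3) + 3*3^(1/6)*I)/6)


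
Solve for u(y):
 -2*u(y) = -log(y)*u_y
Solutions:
 u(y) = C1*exp(2*li(y))


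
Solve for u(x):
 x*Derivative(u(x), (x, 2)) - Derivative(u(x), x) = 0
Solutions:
 u(x) = C1 + C2*x^2


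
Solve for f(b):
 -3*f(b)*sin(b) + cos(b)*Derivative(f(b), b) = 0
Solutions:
 f(b) = C1/cos(b)^3


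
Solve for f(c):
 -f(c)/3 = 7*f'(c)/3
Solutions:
 f(c) = C1*exp(-c/7)


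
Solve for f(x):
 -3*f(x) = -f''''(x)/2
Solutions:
 f(x) = C1*exp(-6^(1/4)*x) + C2*exp(6^(1/4)*x) + C3*sin(6^(1/4)*x) + C4*cos(6^(1/4)*x)


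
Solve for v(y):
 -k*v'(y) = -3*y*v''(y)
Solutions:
 v(y) = C1 + y^(re(k)/3 + 1)*(C2*sin(log(y)*Abs(im(k))/3) + C3*cos(log(y)*im(k)/3))


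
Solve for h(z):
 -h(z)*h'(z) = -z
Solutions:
 h(z) = -sqrt(C1 + z^2)
 h(z) = sqrt(C1 + z^2)


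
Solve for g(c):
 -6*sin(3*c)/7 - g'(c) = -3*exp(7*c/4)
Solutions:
 g(c) = C1 + 12*exp(7*c/4)/7 + 2*cos(3*c)/7


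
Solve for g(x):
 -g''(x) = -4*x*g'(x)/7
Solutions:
 g(x) = C1 + C2*erfi(sqrt(14)*x/7)


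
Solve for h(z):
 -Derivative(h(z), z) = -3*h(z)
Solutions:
 h(z) = C1*exp(3*z)


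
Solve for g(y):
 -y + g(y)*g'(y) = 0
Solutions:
 g(y) = -sqrt(C1 + y^2)
 g(y) = sqrt(C1 + y^2)


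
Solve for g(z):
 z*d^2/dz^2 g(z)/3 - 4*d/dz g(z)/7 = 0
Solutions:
 g(z) = C1 + C2*z^(19/7)


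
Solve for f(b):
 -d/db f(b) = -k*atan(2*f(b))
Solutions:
 Integral(1/atan(2*_y), (_y, f(b))) = C1 + b*k


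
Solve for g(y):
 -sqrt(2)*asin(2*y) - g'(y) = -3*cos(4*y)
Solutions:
 g(y) = C1 - sqrt(2)*(y*asin(2*y) + sqrt(1 - 4*y^2)/2) + 3*sin(4*y)/4


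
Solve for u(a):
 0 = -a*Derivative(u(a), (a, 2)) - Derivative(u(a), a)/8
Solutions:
 u(a) = C1 + C2*a^(7/8)


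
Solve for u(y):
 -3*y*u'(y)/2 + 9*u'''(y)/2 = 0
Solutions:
 u(y) = C1 + Integral(C2*airyai(3^(2/3)*y/3) + C3*airybi(3^(2/3)*y/3), y)


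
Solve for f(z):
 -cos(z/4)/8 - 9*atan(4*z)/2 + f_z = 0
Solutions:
 f(z) = C1 + 9*z*atan(4*z)/2 - 9*log(16*z^2 + 1)/16 + sin(z/4)/2


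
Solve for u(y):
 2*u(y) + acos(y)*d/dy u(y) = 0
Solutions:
 u(y) = C1*exp(-2*Integral(1/acos(y), y))


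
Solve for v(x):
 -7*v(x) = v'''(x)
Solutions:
 v(x) = C3*exp(-7^(1/3)*x) + (C1*sin(sqrt(3)*7^(1/3)*x/2) + C2*cos(sqrt(3)*7^(1/3)*x/2))*exp(7^(1/3)*x/2)


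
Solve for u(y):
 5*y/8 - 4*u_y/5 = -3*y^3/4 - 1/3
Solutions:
 u(y) = C1 + 15*y^4/64 + 25*y^2/64 + 5*y/12


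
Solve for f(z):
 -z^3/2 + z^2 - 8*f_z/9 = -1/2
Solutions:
 f(z) = C1 - 9*z^4/64 + 3*z^3/8 + 9*z/16


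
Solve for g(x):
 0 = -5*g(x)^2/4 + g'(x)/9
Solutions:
 g(x) = -4/(C1 + 45*x)


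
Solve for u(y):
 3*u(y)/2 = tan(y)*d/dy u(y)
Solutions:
 u(y) = C1*sin(y)^(3/2)


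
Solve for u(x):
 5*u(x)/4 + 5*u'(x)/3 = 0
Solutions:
 u(x) = C1*exp(-3*x/4)


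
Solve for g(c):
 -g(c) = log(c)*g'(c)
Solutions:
 g(c) = C1*exp(-li(c))


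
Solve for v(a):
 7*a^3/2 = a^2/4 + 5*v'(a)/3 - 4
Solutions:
 v(a) = C1 + 21*a^4/40 - a^3/20 + 12*a/5


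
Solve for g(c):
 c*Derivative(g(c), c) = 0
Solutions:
 g(c) = C1


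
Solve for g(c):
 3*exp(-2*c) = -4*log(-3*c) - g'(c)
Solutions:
 g(c) = C1 - 4*c*log(-c) + 4*c*(1 - log(3)) + 3*exp(-2*c)/2


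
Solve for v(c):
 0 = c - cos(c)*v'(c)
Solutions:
 v(c) = C1 + Integral(c/cos(c), c)


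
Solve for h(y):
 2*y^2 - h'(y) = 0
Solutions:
 h(y) = C1 + 2*y^3/3


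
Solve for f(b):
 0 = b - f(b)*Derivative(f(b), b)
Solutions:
 f(b) = -sqrt(C1 + b^2)
 f(b) = sqrt(C1 + b^2)


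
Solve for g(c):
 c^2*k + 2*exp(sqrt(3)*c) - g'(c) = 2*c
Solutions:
 g(c) = C1 + c^3*k/3 - c^2 + 2*sqrt(3)*exp(sqrt(3)*c)/3


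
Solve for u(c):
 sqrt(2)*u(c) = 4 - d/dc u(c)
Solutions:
 u(c) = C1*exp(-sqrt(2)*c) + 2*sqrt(2)


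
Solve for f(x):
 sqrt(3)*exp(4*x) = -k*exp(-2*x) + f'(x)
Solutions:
 f(x) = C1 - k*exp(-2*x)/2 + sqrt(3)*exp(4*x)/4


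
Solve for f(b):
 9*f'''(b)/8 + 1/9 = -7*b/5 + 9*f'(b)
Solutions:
 f(b) = C1 + C2*exp(-2*sqrt(2)*b) + C3*exp(2*sqrt(2)*b) + 7*b^2/90 + b/81


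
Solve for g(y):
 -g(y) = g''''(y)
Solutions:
 g(y) = (C1*sin(sqrt(2)*y/2) + C2*cos(sqrt(2)*y/2))*exp(-sqrt(2)*y/2) + (C3*sin(sqrt(2)*y/2) + C4*cos(sqrt(2)*y/2))*exp(sqrt(2)*y/2)


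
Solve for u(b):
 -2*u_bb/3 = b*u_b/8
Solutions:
 u(b) = C1 + C2*erf(sqrt(6)*b/8)


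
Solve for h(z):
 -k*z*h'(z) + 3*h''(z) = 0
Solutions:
 h(z) = Piecewise((-sqrt(6)*sqrt(pi)*C1*erf(sqrt(6)*z*sqrt(-k)/6)/(2*sqrt(-k)) - C2, (k > 0) | (k < 0)), (-C1*z - C2, True))


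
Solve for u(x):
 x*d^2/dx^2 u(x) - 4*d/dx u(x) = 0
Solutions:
 u(x) = C1 + C2*x^5


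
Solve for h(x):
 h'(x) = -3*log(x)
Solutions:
 h(x) = C1 - 3*x*log(x) + 3*x


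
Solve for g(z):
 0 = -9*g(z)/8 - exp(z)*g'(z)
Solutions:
 g(z) = C1*exp(9*exp(-z)/8)


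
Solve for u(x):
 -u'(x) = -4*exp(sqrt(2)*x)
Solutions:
 u(x) = C1 + 2*sqrt(2)*exp(sqrt(2)*x)


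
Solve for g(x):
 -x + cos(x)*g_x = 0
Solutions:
 g(x) = C1 + Integral(x/cos(x), x)


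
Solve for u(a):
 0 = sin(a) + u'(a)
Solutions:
 u(a) = C1 + cos(a)


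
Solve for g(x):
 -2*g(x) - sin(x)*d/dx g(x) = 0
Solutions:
 g(x) = C1*(cos(x) + 1)/(cos(x) - 1)


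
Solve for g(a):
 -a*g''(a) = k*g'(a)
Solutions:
 g(a) = C1 + a^(1 - re(k))*(C2*sin(log(a)*Abs(im(k))) + C3*cos(log(a)*im(k)))


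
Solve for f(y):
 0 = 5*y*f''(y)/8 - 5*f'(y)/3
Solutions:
 f(y) = C1 + C2*y^(11/3)


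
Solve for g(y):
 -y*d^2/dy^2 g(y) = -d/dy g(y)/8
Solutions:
 g(y) = C1 + C2*y^(9/8)


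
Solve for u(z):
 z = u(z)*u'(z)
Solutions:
 u(z) = -sqrt(C1 + z^2)
 u(z) = sqrt(C1 + z^2)


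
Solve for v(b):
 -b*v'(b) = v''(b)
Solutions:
 v(b) = C1 + C2*erf(sqrt(2)*b/2)


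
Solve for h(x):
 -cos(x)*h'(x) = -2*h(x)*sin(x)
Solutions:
 h(x) = C1/cos(x)^2


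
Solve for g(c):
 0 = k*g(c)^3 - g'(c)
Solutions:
 g(c) = -sqrt(2)*sqrt(-1/(C1 + c*k))/2
 g(c) = sqrt(2)*sqrt(-1/(C1 + c*k))/2


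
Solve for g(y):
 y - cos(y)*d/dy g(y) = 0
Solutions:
 g(y) = C1 + Integral(y/cos(y), y)


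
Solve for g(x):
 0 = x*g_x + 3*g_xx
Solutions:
 g(x) = C1 + C2*erf(sqrt(6)*x/6)


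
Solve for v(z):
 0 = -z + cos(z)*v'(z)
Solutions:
 v(z) = C1 + Integral(z/cos(z), z)


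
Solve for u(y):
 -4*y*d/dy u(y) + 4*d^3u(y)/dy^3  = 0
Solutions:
 u(y) = C1 + Integral(C2*airyai(y) + C3*airybi(y), y)


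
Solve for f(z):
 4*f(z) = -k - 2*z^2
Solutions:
 f(z) = -k/4 - z^2/2


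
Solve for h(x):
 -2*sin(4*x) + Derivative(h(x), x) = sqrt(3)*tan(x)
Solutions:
 h(x) = C1 - sqrt(3)*log(cos(x)) - cos(4*x)/2


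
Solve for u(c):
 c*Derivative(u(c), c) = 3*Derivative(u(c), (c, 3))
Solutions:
 u(c) = C1 + Integral(C2*airyai(3^(2/3)*c/3) + C3*airybi(3^(2/3)*c/3), c)


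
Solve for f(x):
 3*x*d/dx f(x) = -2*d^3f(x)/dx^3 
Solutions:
 f(x) = C1 + Integral(C2*airyai(-2^(2/3)*3^(1/3)*x/2) + C3*airybi(-2^(2/3)*3^(1/3)*x/2), x)


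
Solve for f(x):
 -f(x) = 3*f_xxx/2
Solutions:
 f(x) = C3*exp(-2^(1/3)*3^(2/3)*x/3) + (C1*sin(2^(1/3)*3^(1/6)*x/2) + C2*cos(2^(1/3)*3^(1/6)*x/2))*exp(2^(1/3)*3^(2/3)*x/6)


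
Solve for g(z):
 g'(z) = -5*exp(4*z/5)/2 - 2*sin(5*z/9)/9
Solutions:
 g(z) = C1 - 25*exp(4*z/5)/8 + 2*cos(5*z/9)/5


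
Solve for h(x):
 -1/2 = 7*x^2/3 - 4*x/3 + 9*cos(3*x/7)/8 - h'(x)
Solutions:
 h(x) = C1 + 7*x^3/9 - 2*x^2/3 + x/2 + 21*sin(3*x/7)/8


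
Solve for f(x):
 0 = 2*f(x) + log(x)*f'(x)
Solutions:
 f(x) = C1*exp(-2*li(x))


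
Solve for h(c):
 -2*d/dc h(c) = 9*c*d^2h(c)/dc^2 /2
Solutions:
 h(c) = C1 + C2*c^(5/9)


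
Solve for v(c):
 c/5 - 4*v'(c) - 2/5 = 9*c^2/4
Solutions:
 v(c) = C1 - 3*c^3/16 + c^2/40 - c/10


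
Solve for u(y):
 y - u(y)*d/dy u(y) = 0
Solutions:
 u(y) = -sqrt(C1 + y^2)
 u(y) = sqrt(C1 + y^2)


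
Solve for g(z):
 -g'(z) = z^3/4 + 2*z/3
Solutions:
 g(z) = C1 - z^4/16 - z^2/3


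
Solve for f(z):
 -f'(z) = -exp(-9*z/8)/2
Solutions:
 f(z) = C1 - 4*exp(-9*z/8)/9


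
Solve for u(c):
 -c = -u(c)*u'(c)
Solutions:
 u(c) = -sqrt(C1 + c^2)
 u(c) = sqrt(C1 + c^2)


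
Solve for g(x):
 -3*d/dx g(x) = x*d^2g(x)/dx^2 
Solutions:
 g(x) = C1 + C2/x^2


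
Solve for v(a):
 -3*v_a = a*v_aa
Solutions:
 v(a) = C1 + C2/a^2


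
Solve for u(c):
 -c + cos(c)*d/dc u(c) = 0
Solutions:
 u(c) = C1 + Integral(c/cos(c), c)


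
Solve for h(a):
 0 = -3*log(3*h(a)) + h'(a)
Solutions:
 -Integral(1/(log(_y) + log(3)), (_y, h(a)))/3 = C1 - a


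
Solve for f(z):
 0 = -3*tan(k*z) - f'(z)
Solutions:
 f(z) = C1 - 3*Piecewise((-log(cos(k*z))/k, Ne(k, 0)), (0, True))


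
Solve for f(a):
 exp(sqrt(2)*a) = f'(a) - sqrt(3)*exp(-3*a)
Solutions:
 f(a) = C1 + sqrt(2)*exp(sqrt(2)*a)/2 - sqrt(3)*exp(-3*a)/3


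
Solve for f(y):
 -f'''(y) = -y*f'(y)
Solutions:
 f(y) = C1 + Integral(C2*airyai(y) + C3*airybi(y), y)


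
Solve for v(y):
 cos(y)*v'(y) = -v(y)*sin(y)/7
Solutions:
 v(y) = C1*cos(y)^(1/7)


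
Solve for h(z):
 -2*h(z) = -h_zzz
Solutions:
 h(z) = C3*exp(2^(1/3)*z) + (C1*sin(2^(1/3)*sqrt(3)*z/2) + C2*cos(2^(1/3)*sqrt(3)*z/2))*exp(-2^(1/3)*z/2)


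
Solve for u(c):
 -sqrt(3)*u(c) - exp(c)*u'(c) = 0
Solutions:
 u(c) = C1*exp(sqrt(3)*exp(-c))


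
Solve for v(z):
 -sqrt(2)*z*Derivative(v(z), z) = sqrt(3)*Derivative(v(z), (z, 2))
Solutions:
 v(z) = C1 + C2*erf(6^(3/4)*z/6)


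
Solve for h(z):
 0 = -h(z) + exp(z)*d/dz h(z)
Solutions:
 h(z) = C1*exp(-exp(-z))


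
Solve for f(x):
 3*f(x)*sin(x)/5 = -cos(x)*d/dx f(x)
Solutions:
 f(x) = C1*cos(x)^(3/5)


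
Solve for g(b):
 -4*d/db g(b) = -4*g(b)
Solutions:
 g(b) = C1*exp(b)


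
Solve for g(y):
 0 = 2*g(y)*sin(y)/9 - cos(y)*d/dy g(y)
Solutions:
 g(y) = C1/cos(y)^(2/9)


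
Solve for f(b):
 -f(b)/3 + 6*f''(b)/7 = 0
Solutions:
 f(b) = C1*exp(-sqrt(14)*b/6) + C2*exp(sqrt(14)*b/6)


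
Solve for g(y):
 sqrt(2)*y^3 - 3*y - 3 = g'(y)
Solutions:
 g(y) = C1 + sqrt(2)*y^4/4 - 3*y^2/2 - 3*y


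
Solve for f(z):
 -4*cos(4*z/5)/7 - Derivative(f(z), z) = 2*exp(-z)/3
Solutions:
 f(z) = C1 - 5*sin(4*z/5)/7 + 2*exp(-z)/3


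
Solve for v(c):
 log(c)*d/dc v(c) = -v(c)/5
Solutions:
 v(c) = C1*exp(-li(c)/5)


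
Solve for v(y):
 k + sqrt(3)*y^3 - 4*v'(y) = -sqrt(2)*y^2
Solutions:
 v(y) = C1 + k*y/4 + sqrt(3)*y^4/16 + sqrt(2)*y^3/12


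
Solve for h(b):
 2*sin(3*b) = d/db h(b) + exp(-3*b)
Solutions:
 h(b) = C1 - 2*cos(3*b)/3 + exp(-3*b)/3


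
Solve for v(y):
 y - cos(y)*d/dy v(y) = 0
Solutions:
 v(y) = C1 + Integral(y/cos(y), y)


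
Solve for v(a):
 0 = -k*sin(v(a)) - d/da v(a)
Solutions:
 v(a) = -acos((-C1 - exp(2*a*k))/(C1 - exp(2*a*k))) + 2*pi
 v(a) = acos((-C1 - exp(2*a*k))/(C1 - exp(2*a*k)))


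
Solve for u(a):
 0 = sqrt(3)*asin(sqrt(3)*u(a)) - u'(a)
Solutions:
 Integral(1/asin(sqrt(3)*_y), (_y, u(a))) = C1 + sqrt(3)*a


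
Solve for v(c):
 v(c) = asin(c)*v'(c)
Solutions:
 v(c) = C1*exp(Integral(1/asin(c), c))


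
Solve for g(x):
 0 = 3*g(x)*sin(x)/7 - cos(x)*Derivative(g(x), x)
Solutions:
 g(x) = C1/cos(x)^(3/7)


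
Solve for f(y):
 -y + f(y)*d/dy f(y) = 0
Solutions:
 f(y) = -sqrt(C1 + y^2)
 f(y) = sqrt(C1 + y^2)


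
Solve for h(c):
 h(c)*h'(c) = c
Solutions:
 h(c) = -sqrt(C1 + c^2)
 h(c) = sqrt(C1 + c^2)


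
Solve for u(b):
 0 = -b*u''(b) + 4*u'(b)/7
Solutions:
 u(b) = C1 + C2*b^(11/7)


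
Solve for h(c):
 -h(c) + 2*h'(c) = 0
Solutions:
 h(c) = C1*exp(c/2)


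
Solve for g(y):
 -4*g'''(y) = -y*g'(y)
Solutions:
 g(y) = C1 + Integral(C2*airyai(2^(1/3)*y/2) + C3*airybi(2^(1/3)*y/2), y)


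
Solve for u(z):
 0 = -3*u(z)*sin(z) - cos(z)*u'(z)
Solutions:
 u(z) = C1*cos(z)^3


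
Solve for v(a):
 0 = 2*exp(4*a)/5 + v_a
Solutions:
 v(a) = C1 - exp(4*a)/10


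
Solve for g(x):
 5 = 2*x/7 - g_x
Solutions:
 g(x) = C1 + x^2/7 - 5*x


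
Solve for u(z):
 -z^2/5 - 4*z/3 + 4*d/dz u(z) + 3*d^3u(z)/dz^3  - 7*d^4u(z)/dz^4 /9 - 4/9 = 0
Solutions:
 u(z) = C1 + C2*exp(z*(-3^(2/3)*(14*sqrt(130) + 179)^(1/3) - 27*3^(1/3)/(14*sqrt(130) + 179)^(1/3) + 18)/14)*sin(3*3^(1/6)*z*(-(14*sqrt(130) + 179)^(1/3) + 9*3^(2/3)/(14*sqrt(130) + 179)^(1/3))/14) + C3*exp(z*(-3^(2/3)*(14*sqrt(130) + 179)^(1/3) - 27*3^(1/3)/(14*sqrt(130) + 179)^(1/3) + 18)/14)*cos(3*3^(1/6)*z*(-(14*sqrt(130) + 179)^(1/3) + 9*3^(2/3)/(14*sqrt(130) + 179)^(1/3))/14) + C4*exp(z*(27*3^(1/3)/(14*sqrt(130) + 179)^(1/3) + 9 + 3^(2/3)*(14*sqrt(130) + 179)^(1/3))/7) + z^3/60 + z^2/6 + 13*z/360


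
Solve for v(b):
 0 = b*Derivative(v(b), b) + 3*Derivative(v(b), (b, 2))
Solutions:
 v(b) = C1 + C2*erf(sqrt(6)*b/6)


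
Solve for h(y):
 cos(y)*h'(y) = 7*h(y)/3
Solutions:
 h(y) = C1*(sin(y) + 1)^(7/6)/(sin(y) - 1)^(7/6)


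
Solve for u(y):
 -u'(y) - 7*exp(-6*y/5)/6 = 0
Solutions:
 u(y) = C1 + 35*exp(-6*y/5)/36


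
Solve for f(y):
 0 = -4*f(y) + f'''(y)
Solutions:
 f(y) = C3*exp(2^(2/3)*y) + (C1*sin(2^(2/3)*sqrt(3)*y/2) + C2*cos(2^(2/3)*sqrt(3)*y/2))*exp(-2^(2/3)*y/2)


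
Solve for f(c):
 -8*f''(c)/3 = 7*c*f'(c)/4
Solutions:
 f(c) = C1 + C2*erf(sqrt(21)*c/8)


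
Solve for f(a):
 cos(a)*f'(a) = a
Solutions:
 f(a) = C1 + Integral(a/cos(a), a)


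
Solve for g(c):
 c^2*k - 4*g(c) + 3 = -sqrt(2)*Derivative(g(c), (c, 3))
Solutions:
 g(c) = C3*exp(sqrt(2)*c) + c^2*k/4 + (C1*sin(sqrt(6)*c/2) + C2*cos(sqrt(6)*c/2))*exp(-sqrt(2)*c/2) + 3/4


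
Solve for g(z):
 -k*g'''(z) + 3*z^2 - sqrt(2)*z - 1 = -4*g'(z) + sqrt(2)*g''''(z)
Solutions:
 g(z) = C1 + C2*exp(-z*(2^(5/6)*k^2/(2*(k^3/4 + sqrt(-k^6 + (k^3 - 108)^2)/4 - 27)^(1/3)) + sqrt(2)*k + 2*2^(1/6)*(k^3/4 + sqrt(-k^6 + (k^3 - 108)^2)/4 - 27)^(1/3))/6) + C3*exp(z*(-2^(5/6)*k^2/((-1 + sqrt(3)*I)*(k^3/4 + sqrt(-k^6 + (k^3 - 108)^2)/4 - 27)^(1/3)) - sqrt(2)*k + 2^(1/6)*(k^3/4 + sqrt(-k^6 + (k^3 - 108)^2)/4 - 27)^(1/3) - 2^(1/6)*sqrt(3)*I*(k^3/4 + sqrt(-k^6 + (k^3 - 108)^2)/4 - 27)^(1/3))/6) + C4*exp(z*(2^(5/6)*k^2/((1 + sqrt(3)*I)*(k^3/4 + sqrt(-k^6 + (k^3 - 108)^2)/4 - 27)^(1/3)) - sqrt(2)*k + 2^(1/6)*(k^3/4 + sqrt(-k^6 + (k^3 - 108)^2)/4 - 27)^(1/3) + 2^(1/6)*sqrt(3)*I*(k^3/4 + sqrt(-k^6 + (k^3 - 108)^2)/4 - 27)^(1/3))/6) - 3*k*z/8 - z^3/4 + sqrt(2)*z^2/8 + z/4


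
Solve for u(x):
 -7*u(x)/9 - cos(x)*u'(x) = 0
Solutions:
 u(x) = C1*(sin(x) - 1)^(7/18)/(sin(x) + 1)^(7/18)


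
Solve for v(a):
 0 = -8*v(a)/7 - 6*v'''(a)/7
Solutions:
 v(a) = C3*exp(-6^(2/3)*a/3) + (C1*sin(2^(2/3)*3^(1/6)*a/2) + C2*cos(2^(2/3)*3^(1/6)*a/2))*exp(6^(2/3)*a/6)


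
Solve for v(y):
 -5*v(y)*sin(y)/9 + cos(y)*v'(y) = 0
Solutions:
 v(y) = C1/cos(y)^(5/9)


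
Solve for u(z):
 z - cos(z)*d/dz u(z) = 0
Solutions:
 u(z) = C1 + Integral(z/cos(z), z)


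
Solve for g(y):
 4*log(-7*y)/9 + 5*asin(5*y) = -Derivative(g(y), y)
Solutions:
 g(y) = C1 - 4*y*log(-y)/9 - 5*y*asin(5*y) - 4*y*log(7)/9 + 4*y/9 - sqrt(1 - 25*y^2)


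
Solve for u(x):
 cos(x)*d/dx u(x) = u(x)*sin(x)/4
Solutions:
 u(x) = C1/cos(x)^(1/4)


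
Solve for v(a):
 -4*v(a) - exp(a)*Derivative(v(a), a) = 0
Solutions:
 v(a) = C1*exp(4*exp(-a))


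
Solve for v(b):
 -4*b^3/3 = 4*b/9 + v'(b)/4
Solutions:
 v(b) = C1 - 4*b^4/3 - 8*b^2/9


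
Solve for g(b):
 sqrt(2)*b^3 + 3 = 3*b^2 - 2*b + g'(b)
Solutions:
 g(b) = C1 + sqrt(2)*b^4/4 - b^3 + b^2 + 3*b


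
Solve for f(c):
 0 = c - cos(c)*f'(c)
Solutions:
 f(c) = C1 + Integral(c/cos(c), c)


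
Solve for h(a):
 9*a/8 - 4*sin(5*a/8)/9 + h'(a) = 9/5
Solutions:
 h(a) = C1 - 9*a^2/16 + 9*a/5 - 32*cos(5*a/8)/45


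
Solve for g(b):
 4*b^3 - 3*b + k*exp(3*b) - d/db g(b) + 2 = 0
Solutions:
 g(b) = C1 + b^4 - 3*b^2/2 + 2*b + k*exp(3*b)/3


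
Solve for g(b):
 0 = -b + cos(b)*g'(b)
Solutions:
 g(b) = C1 + Integral(b/cos(b), b)


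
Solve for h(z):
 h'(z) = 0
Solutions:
 h(z) = C1


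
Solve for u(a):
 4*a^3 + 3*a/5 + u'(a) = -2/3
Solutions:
 u(a) = C1 - a^4 - 3*a^2/10 - 2*a/3


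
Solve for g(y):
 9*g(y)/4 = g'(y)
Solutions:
 g(y) = C1*exp(9*y/4)


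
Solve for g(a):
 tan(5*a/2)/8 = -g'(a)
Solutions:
 g(a) = C1 + log(cos(5*a/2))/20


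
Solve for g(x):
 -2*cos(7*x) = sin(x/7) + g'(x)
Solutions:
 g(x) = C1 - 2*sin(7*x)/7 + 7*cos(x/7)


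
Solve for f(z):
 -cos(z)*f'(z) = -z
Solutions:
 f(z) = C1 + Integral(z/cos(z), z)


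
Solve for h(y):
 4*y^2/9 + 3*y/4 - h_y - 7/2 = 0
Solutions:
 h(y) = C1 + 4*y^3/27 + 3*y^2/8 - 7*y/2


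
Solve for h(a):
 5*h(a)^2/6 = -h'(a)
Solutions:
 h(a) = 6/(C1 + 5*a)


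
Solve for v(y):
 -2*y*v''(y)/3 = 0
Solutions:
 v(y) = C1 + C2*y


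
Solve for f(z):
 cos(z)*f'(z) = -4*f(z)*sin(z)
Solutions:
 f(z) = C1*cos(z)^4


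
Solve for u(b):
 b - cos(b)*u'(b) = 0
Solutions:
 u(b) = C1 + Integral(b/cos(b), b)


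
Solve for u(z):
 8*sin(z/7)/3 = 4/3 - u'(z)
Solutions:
 u(z) = C1 + 4*z/3 + 56*cos(z/7)/3


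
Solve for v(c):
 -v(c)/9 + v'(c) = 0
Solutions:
 v(c) = C1*exp(c/9)


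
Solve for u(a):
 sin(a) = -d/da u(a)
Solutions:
 u(a) = C1 + cos(a)


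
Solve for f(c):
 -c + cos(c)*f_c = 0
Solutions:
 f(c) = C1 + Integral(c/cos(c), c)


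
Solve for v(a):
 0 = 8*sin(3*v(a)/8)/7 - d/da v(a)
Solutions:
 -8*a/7 + 4*log(cos(3*v(a)/8) - 1)/3 - 4*log(cos(3*v(a)/8) + 1)/3 = C1


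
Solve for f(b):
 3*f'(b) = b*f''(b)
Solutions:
 f(b) = C1 + C2*b^4


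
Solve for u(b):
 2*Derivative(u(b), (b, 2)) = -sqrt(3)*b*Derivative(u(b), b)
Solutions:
 u(b) = C1 + C2*erf(3^(1/4)*b/2)


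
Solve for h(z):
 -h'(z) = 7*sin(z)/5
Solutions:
 h(z) = C1 + 7*cos(z)/5


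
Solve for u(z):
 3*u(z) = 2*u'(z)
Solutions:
 u(z) = C1*exp(3*z/2)


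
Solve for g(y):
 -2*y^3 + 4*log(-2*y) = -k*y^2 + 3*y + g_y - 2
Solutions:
 g(y) = C1 + k*y^3/3 - y^4/2 - 3*y^2/2 + 4*y*log(-y) + 2*y*(-1 + 2*log(2))


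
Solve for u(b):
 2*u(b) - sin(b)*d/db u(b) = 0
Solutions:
 u(b) = C1*(cos(b) - 1)/(cos(b) + 1)


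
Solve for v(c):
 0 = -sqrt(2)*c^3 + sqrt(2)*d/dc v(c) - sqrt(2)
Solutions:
 v(c) = C1 + c^4/4 + c


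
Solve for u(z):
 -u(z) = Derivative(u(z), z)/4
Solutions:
 u(z) = C1*exp(-4*z)


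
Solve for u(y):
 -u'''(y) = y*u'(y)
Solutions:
 u(y) = C1 + Integral(C2*airyai(-y) + C3*airybi(-y), y)


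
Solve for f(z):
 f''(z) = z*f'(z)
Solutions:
 f(z) = C1 + C2*erfi(sqrt(2)*z/2)


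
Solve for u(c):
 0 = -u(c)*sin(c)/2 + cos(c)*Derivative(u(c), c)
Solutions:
 u(c) = C1/sqrt(cos(c))


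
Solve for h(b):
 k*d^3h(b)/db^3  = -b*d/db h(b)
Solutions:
 h(b) = C1 + Integral(C2*airyai(b*(-1/k)^(1/3)) + C3*airybi(b*(-1/k)^(1/3)), b)


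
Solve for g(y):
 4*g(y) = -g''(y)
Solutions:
 g(y) = C1*sin(2*y) + C2*cos(2*y)


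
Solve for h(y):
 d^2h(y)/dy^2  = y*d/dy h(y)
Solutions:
 h(y) = C1 + C2*erfi(sqrt(2)*y/2)


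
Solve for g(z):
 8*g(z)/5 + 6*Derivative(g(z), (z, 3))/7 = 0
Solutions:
 g(z) = C3*exp(-15^(2/3)*28^(1/3)*z/15) + (C1*sin(28^(1/3)*3^(1/6)*5^(2/3)*z/10) + C2*cos(28^(1/3)*3^(1/6)*5^(2/3)*z/10))*exp(15^(2/3)*28^(1/3)*z/30)


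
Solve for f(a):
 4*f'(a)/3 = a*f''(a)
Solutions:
 f(a) = C1 + C2*a^(7/3)


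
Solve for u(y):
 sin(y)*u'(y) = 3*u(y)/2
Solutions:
 u(y) = C1*(cos(y) - 1)^(3/4)/(cos(y) + 1)^(3/4)


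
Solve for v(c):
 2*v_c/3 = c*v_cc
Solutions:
 v(c) = C1 + C2*c^(5/3)


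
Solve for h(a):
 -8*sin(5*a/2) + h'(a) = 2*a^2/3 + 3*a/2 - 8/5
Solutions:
 h(a) = C1 + 2*a^3/9 + 3*a^2/4 - 8*a/5 - 16*cos(5*a/2)/5


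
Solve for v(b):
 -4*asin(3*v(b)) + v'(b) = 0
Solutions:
 Integral(1/asin(3*_y), (_y, v(b))) = C1 + 4*b


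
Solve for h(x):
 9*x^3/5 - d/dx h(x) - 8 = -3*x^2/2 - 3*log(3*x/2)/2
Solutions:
 h(x) = C1 + 9*x^4/20 + x^3/2 + 3*x*log(x)/2 - 19*x/2 - 2*x*log(2) + x*log(6)/2 + x*log(3)


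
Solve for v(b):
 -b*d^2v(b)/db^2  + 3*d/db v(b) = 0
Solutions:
 v(b) = C1 + C2*b^4


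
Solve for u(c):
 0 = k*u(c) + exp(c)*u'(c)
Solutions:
 u(c) = C1*exp(k*exp(-c))


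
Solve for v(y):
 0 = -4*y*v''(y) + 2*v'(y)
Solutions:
 v(y) = C1 + C2*y^(3/2)


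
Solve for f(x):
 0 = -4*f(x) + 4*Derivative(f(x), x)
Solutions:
 f(x) = C1*exp(x)


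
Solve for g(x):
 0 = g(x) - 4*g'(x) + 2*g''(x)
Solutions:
 g(x) = C1*exp(x*(1 - sqrt(2)/2)) + C2*exp(x*(sqrt(2)/2 + 1))


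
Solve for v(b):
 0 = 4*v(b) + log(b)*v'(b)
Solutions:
 v(b) = C1*exp(-4*li(b))


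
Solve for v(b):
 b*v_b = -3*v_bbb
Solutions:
 v(b) = C1 + Integral(C2*airyai(-3^(2/3)*b/3) + C3*airybi(-3^(2/3)*b/3), b)


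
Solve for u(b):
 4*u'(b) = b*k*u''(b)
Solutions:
 u(b) = C1 + b^(((re(k) + 4)*re(k) + im(k)^2)/(re(k)^2 + im(k)^2))*(C2*sin(4*log(b)*Abs(im(k))/(re(k)^2 + im(k)^2)) + C3*cos(4*log(b)*im(k)/(re(k)^2 + im(k)^2)))


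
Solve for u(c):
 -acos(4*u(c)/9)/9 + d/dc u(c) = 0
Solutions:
 Integral(1/acos(4*_y/9), (_y, u(c))) = C1 + c/9


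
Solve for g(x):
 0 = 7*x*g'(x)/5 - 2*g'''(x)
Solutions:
 g(x) = C1 + Integral(C2*airyai(10^(2/3)*7^(1/3)*x/10) + C3*airybi(10^(2/3)*7^(1/3)*x/10), x)


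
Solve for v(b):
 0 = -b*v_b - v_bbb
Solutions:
 v(b) = C1 + Integral(C2*airyai(-b) + C3*airybi(-b), b)


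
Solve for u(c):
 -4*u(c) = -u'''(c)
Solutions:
 u(c) = C3*exp(2^(2/3)*c) + (C1*sin(2^(2/3)*sqrt(3)*c/2) + C2*cos(2^(2/3)*sqrt(3)*c/2))*exp(-2^(2/3)*c/2)


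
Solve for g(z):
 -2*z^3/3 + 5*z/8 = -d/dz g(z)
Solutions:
 g(z) = C1 + z^4/6 - 5*z^2/16


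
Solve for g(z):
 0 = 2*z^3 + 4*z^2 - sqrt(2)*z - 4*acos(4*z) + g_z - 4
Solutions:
 g(z) = C1 - z^4/2 - 4*z^3/3 + sqrt(2)*z^2/2 + 4*z*acos(4*z) + 4*z - sqrt(1 - 16*z^2)


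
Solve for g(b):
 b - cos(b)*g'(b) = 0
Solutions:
 g(b) = C1 + Integral(b/cos(b), b)


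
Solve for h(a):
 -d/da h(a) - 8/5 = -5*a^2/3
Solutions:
 h(a) = C1 + 5*a^3/9 - 8*a/5


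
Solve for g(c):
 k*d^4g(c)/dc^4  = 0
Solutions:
 g(c) = C1 + C2*c + C3*c^2 + C4*c^3


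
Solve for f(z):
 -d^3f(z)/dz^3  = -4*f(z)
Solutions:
 f(z) = C3*exp(2^(2/3)*z) + (C1*sin(2^(2/3)*sqrt(3)*z/2) + C2*cos(2^(2/3)*sqrt(3)*z/2))*exp(-2^(2/3)*z/2)


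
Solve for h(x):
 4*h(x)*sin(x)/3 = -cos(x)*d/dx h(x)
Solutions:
 h(x) = C1*cos(x)^(4/3)


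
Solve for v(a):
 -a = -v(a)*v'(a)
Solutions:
 v(a) = -sqrt(C1 + a^2)
 v(a) = sqrt(C1 + a^2)


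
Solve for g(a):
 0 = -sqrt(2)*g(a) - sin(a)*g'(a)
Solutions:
 g(a) = C1*(cos(a) + 1)^(sqrt(2)/2)/(cos(a) - 1)^(sqrt(2)/2)


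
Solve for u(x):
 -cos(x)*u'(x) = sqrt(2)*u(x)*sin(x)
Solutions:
 u(x) = C1*cos(x)^(sqrt(2))


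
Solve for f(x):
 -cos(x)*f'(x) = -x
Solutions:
 f(x) = C1 + Integral(x/cos(x), x)


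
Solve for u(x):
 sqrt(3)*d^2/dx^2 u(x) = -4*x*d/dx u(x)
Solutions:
 u(x) = C1 + C2*erf(sqrt(2)*3^(3/4)*x/3)


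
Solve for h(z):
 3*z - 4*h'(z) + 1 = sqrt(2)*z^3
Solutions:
 h(z) = C1 - sqrt(2)*z^4/16 + 3*z^2/8 + z/4


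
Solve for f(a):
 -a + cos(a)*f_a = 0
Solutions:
 f(a) = C1 + Integral(a/cos(a), a)


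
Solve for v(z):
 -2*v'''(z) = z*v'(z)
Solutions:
 v(z) = C1 + Integral(C2*airyai(-2^(2/3)*z/2) + C3*airybi(-2^(2/3)*z/2), z)
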